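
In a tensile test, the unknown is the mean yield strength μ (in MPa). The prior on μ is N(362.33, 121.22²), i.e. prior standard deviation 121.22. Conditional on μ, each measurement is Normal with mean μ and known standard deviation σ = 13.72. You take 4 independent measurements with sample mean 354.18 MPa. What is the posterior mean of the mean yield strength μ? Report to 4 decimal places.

354.2060

For Normal data with known variance σ², a Normal(μ₀, σ₀²) prior on μ is conjugate. Posterior precision = 1/σ₀² + n/σ²; posterior mean is the precision-weighted average of μ₀ and x̄.
n·x̄ = 4·354.18 = 1416.72.
σ₀² = 121.22² = 14694.2884, σ² = 13.72² = 188.2384; σ² + n·σ₀² = 188.2384 + 4·14694.2884 = 58965.392.
Posterior mean = (μ₀/σ₀² + n·x̄/σ²)/(1/σ₀² + n/σ²) = (σ²·μ₀ + σ₀²·n·x̄)/(σ² + n·σ₀²) = (188.2384·362.33 + 14694.2884·1416.72)/58965.392 = 20885896.68152/58965.392 = 354.2060.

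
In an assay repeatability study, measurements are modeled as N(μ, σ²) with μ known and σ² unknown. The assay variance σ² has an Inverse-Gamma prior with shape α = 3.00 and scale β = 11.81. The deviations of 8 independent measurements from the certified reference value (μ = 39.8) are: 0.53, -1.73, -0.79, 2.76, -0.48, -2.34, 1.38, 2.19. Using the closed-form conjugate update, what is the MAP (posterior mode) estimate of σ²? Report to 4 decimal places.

2.9714

With known mean μ and an Inverse-Gamma(α, β) prior on σ², the Normal likelihood is conjugate: posterior is Inv-Gamma(α + n/2, β + Σ(xᵢ−μ)²/2).
Σ(xᵢ−μ)² = (0.53)² + (-1.73)² + (-0.79)² + (2.76)² + (-0.48)² + (-2.34)² + (1.38)² + (2.19)² = 23.9220.
Posterior: Inv-Gamma(3.00 + 8/2, 11.81 + 23.9220/2) = Inv-Gamma(7.00, 23.77100).
Mode = β/(α+1) = 23.77100/8.00 = 2.9714.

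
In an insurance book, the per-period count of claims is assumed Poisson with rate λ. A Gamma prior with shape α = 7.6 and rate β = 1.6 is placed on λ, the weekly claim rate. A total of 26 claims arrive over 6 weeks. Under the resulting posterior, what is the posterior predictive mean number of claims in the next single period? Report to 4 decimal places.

4.4211

With a Gamma(shape α, rate β) prior, the Poisson likelihood is conjugate: the posterior is Gamma(α + ΣXᵢ, β + n).
Posterior: Gamma(α+S, β+n) = Gamma(7.6+26, 1.6+6) = Gamma(33.6, 7.6).
The predictive distribution for one future period is NegBinom with mean α/β = 4.4211.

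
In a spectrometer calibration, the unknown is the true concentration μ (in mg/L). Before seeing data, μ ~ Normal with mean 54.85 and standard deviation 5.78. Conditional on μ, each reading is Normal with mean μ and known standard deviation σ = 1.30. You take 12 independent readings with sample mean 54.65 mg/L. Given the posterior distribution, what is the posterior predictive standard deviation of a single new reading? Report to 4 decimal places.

For Normal data with known variance σ², a Normal(μ₀, σ₀²) prior on μ is conjugate. Posterior precision = 1/σ₀² + n/σ²; posterior mean is the precision-weighted average of μ₀ and x̄.
σ₀² = 5.78² = 33.4084, σ² = 1.30² = 1.69; σ² + n·σ₀² = 1.69 + 12·33.4084 = 402.5908.
Posterior precision = 1/σ₀² + n/σ² = 1/33.4084 + 12/1.69 = (σ² + n·σ₀²)/(σ₀²σ²) = 402.5908/(33.4084·1.69); posterior variance σₙ² = σ₀²σ²/(σ² + n·σ₀²) = 33.4084·1.69/402.5908 = 0.140242.
Predictive variance for one new observation = σₙ² + σ² = 33.4084·1.69/402.5908 + 1.69 = σ²·(σ₀² + 402.5908)/402.5908 = 1.69·435.9992/402.5908 = 1.830242; SD = √(1.69·435.9992/402.5908) = 1.3529.

1.3529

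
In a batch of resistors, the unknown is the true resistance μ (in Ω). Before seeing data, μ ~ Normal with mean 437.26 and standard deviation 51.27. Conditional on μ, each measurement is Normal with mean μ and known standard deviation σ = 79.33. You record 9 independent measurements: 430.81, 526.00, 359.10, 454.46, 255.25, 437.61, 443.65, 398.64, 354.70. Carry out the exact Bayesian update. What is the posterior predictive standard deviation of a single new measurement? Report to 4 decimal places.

82.7380

For Normal data with known variance σ², a Normal(μ₀, σ₀²) prior on μ is conjugate. Posterior precision = 1/σ₀² + n/σ²; posterior mean is the precision-weighted average of μ₀ and x̄.
σ₀² = 51.27² = 2628.6129, σ² = 79.33² = 6293.2489; σ² + n·σ₀² = 6293.2489 + 9·2628.6129 = 29950.765.
Posterior precision = 1/σ₀² + n/σ² = 1/2628.6129 + 9/6293.2489 = (σ² + n·σ₀²)/(σ₀²σ²) = 29950.765/(2628.6129·6293.2489); posterior variance σₙ² = σ₀²σ²/(σ² + n·σ₀²) = 2628.6129·6293.2489/29950.765 = 552.323630.
Predictive variance for one new observation = σₙ² + σ² = 2628.6129·6293.2489/29950.765 + 6293.2489 = σ²·(σ₀² + 29950.765)/29950.765 = 6293.2489·32579.3779/29950.765 = 6845.572530; SD = √(6293.2489·32579.3779/29950.765) = 82.7380.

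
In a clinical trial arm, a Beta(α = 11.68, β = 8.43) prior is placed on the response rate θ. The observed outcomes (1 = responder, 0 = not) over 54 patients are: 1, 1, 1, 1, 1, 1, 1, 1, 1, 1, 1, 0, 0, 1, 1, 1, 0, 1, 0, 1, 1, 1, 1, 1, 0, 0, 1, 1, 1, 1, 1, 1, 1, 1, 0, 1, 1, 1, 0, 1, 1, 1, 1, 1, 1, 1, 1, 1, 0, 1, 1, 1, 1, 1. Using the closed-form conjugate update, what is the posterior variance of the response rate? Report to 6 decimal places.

0.002395

The Beta prior is conjugate to a Binomial/Bernoulli likelihood; the update adds successes to α and failures to β.
Posterior: Beta(α+k, β+n−k) = Beta(11.68+45, 8.43+9) = Beta(56.68, 17.43).
Var = αβ/((α+β)²(α+β+1)) = 56.68·17.43/(74.11²·75.11) = 0.002395.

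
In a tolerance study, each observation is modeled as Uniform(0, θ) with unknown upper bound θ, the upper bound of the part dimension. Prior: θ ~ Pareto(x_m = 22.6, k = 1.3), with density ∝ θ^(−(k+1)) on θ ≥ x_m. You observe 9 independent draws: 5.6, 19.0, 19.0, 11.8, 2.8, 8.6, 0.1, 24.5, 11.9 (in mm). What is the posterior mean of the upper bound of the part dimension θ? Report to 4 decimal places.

A Pareto(scale x_m, shape k) prior on the upper bound θ of Uniform(0, θ) is conjugate: posterior is Pareto(max(x_m, max xᵢ), k + n).
Sample maximum = 24.5; prior scale x_m = 22.6 → posterior scale = max = 24.5.
Posterior shape = 1.3 + 9 = 10.3.
E[θ|data] = k·x_m/(k−1) = 10.3·24.5/9.3 = 27.1344.

27.1344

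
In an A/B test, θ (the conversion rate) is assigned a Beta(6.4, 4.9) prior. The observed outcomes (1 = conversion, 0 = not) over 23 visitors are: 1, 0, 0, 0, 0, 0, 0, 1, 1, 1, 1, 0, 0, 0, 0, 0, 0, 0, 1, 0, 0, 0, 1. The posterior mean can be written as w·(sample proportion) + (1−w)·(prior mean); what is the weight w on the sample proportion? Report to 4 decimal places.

0.6706

The Beta prior is conjugate to a Binomial/Bernoulli likelihood; the update adds successes to α and failures to β.
Posterior mean = (α₀+k)/(α₀+β₀+n) = [n/(α₀+β₀+n)]·(k/n) + [(α₀+β₀)/(α₀+β₀+n)]·α₀/(α₀+β₀), so only n and the prior enter the weight.
The weight on the data is w = n/(α₀+β₀+n) = 23/(6.4+4.9+23) = 23/34.3 = 0.6706.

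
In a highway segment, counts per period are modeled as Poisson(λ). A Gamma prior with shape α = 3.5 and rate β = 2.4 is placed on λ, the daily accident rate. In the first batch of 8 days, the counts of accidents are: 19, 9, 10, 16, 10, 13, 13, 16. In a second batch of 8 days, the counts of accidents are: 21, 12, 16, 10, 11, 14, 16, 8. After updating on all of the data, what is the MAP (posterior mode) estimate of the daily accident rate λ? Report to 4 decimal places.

11.7663

With a Gamma(shape α, rate β) prior, the Poisson likelihood is conjugate: the posterior is Gamma(α + ΣXᵢ, β + n).
Batch 1: sum of counts S = 106 over n = 8 days.
After batch 1: Gamma(α+S, β+n) = Gamma(3.5+106, 2.4+8) = Gamma(109.5, 10.4).
Batch 2: sum of counts S = 108 over n = 8 days.
After batch 2: Gamma(α+S, β+n) = Gamma(109.5+108, 10.4+8) = Gamma(217.5, 18.4).
Mode of Gamma(α,β) for α≥1 is (α−1)/β = 216.5/18.4 = 11.7663.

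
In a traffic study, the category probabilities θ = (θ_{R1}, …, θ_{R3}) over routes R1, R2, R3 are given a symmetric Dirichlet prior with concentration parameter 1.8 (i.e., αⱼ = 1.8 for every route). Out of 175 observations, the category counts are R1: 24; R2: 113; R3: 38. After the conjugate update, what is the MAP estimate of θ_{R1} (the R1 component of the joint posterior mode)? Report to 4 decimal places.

0.1398

The Dirichlet prior is conjugate to the Multinomial likelihood: each posterior αⱼ = prior αⱼ + observed count nⱼ.
Posterior concentration: (25.8, 114.8, 39.8), total = 180.4.
Joint mode component: (α_{R1}−1)/(Σα−K) = 24.8/177.4 = 0.1398.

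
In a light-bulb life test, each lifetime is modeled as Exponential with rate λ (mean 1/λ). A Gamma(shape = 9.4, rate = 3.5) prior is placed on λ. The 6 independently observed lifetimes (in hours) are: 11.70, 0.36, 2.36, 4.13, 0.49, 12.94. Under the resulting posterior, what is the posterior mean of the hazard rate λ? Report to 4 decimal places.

0.4340

With a Gamma(shape α, rate β) prior on the exponential rate λ, the posterior after n observations with total T = Σxᵢ is Gamma(α+n, β+T).
Sum of observations T = 31.98 hours; n = 6.
Posterior: Gamma(9.4+6, 3.5+31.98) = Gamma(15.4, 35.48).
Posterior mean of λ = α/β = 15.4/35.48 = 0.4340.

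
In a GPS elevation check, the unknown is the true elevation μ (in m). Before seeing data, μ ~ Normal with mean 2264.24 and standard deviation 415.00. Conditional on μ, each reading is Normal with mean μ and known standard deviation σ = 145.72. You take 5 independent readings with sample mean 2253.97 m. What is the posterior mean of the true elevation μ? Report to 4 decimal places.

For Normal data with known variance σ², a Normal(μ₀, σ₀²) prior on μ is conjugate. Posterior precision = 1/σ₀² + n/σ²; posterior mean is the precision-weighted average of μ₀ and x̄.
n·x̄ = 5·2253.97 = 11269.85.
σ₀² = 415.00² = 172225, σ² = 145.72² = 21234.3184; σ² + n·σ₀² = 21234.3184 + 5·172225 = 882359.3184.
Posterior mean = (μ₀/σ₀² + n·x̄/σ²)/(1/σ₀² + n/σ²) = (σ²·μ₀ + σ₀²·n·x̄)/(σ² + n·σ₀²) = (21234.3184·2264.24 + 172225·11269.85)/882359.3184 = 1989029509.344016/882359.3184 = 2254.2172.

2254.2172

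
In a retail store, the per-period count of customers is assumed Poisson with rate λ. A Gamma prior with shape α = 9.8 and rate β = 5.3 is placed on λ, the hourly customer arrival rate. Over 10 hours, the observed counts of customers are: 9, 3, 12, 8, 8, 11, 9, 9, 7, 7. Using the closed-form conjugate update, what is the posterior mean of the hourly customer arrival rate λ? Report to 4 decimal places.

With a Gamma(shape α, rate β) prior, the Poisson likelihood is conjugate: the posterior is Gamma(α + ΣXᵢ, β + n).
Sum of counts S = 83 over n = 10 hours.
Posterior: Gamma(α+S, β+n) = Gamma(9.8+83, 5.3+10) = Gamma(92.8, 15.3).
Posterior mean = α/β = 92.8/15.3 = 6.0654.

6.0654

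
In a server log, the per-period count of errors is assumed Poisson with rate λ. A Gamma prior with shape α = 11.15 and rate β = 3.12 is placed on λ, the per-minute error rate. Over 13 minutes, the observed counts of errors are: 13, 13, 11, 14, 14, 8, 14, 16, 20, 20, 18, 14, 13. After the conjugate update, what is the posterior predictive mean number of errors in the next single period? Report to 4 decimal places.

With a Gamma(shape α, rate β) prior, the Poisson likelihood is conjugate: the posterior is Gamma(α + ΣXᵢ, β + n).
Sum of counts S = 188 over n = 13 minutes.
Posterior: Gamma(α+S, β+n) = Gamma(11.15+188, 3.12+13) = Gamma(199.15, 16.12).
The predictive distribution for one future period is NegBinom with mean α/β = 12.3542.

12.3542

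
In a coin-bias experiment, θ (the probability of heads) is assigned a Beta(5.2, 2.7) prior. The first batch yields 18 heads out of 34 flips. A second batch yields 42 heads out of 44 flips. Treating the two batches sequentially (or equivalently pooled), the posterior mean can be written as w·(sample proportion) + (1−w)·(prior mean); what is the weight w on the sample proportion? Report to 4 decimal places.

The Beta prior is conjugate to a Binomial/Bernoulli likelihood; the update adds successes to α and failures to β.
Total number of flips: n = 34 + 44 = 78.
Posterior mean = (α₀+k)/(α₀+β₀+n) = [n/(α₀+β₀+n)]·(k/n) + [(α₀+β₀)/(α₀+β₀+n)]·α₀/(α₀+β₀), so only n and the prior enter the weight.
The weight on the data is w = n/(α₀+β₀+n) = 78/(5.2+2.7+78) = 78/85.9 = 0.9080.

0.9080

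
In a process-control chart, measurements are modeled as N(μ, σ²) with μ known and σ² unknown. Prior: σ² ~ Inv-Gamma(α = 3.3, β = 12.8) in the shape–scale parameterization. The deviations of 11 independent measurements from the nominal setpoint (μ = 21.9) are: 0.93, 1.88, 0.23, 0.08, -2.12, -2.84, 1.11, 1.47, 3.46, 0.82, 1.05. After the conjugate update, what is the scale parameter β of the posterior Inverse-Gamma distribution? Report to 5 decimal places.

With known mean μ and an Inverse-Gamma(α, β) prior on σ², the Normal likelihood is conjugate: posterior is Inv-Gamma(α + n/2, β + Σ(xᵢ−μ)²/2).
Σ(xᵢ−μ)² = (0.93)² + (1.88)² + (0.23)² + (0.08)² + (-2.12)² + (-2.84)² + (1.11)² + (1.47)² + (3.46)² + (0.82)² + (1.05)² = 34.1581.
Posterior: Inv-Gamma(3.3 + 11/2, 12.8 + 34.1581/2) = Inv-Gamma(8.80, 29.87905).
Posterior β = 29.87905.

29.87905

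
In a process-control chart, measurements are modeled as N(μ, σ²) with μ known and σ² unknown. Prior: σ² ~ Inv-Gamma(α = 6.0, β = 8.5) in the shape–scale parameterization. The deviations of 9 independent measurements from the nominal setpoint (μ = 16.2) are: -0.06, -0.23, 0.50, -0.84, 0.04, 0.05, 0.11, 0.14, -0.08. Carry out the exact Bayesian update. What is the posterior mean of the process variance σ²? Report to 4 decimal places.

0.9502

With known mean μ and an Inverse-Gamma(α, β) prior on σ², the Normal likelihood is conjugate: posterior is Inv-Gamma(α + n/2, β + Σ(xᵢ−μ)²/2).
Σ(xᵢ−μ)² = (-0.06)² + (-0.23)² + (0.50)² + (-0.84)² + (0.04)² + (0.05)² + (0.11)² + (0.14)² + (-0.08)² = 1.0543.
Posterior: Inv-Gamma(6.0 + 9/2, 8.5 + 1.0543/2) = Inv-Gamma(10.50, 9.02715).
E[σ²|data] = β/(α−1) = 9.02715/9.50 = 0.9502.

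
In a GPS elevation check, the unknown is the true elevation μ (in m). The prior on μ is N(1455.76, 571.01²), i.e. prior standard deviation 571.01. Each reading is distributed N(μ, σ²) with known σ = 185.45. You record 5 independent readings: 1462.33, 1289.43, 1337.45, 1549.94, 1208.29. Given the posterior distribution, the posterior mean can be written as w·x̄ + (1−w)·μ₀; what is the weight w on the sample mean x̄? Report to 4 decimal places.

For Normal data with known variance σ², a Normal(μ₀, σ₀²) prior on μ is conjugate. Posterior precision = 1/σ₀² + n/σ²; posterior mean is the precision-weighted average of μ₀ and x̄.
σ₀² = 571.01² = 326052.4201, σ² = 185.45² = 34391.7025. Prior precision 1/σ₀² = 1/326052.4201; data precision n/σ² = 5/34391.7025.
w = (n/σ²)/(1/σ₀² + n/σ²) = n·σ₀²/(σ² + n·σ₀²) = 5·326052.4201/(34391.7025 + 5·326052.4201) = 1630262.1005/1664653.803 = 0.9793.

0.9793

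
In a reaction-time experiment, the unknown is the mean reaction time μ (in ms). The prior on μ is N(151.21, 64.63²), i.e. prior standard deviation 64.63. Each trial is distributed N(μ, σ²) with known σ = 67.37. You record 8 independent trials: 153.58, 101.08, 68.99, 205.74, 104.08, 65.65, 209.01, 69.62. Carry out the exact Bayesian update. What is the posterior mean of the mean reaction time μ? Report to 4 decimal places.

125.6856

For Normal data with known variance σ², a Normal(μ₀, σ₀²) prior on μ is conjugate. Posterior precision = 1/σ₀² + n/σ²; posterior mean is the precision-weighted average of μ₀ and x̄.
Σxᵢ = 153.58 + 101.08 + 68.99 + 205.74 + 104.08 + 65.65 + 209.01 + 69.62 = 977.75, so n·x̄ = 977.75.
σ₀² = 64.63² = 4177.0369, σ² = 67.37² = 4538.7169; σ² + n·σ₀² = 4538.7169 + 8·4177.0369 = 37955.0121.
Posterior mean = (μ₀/σ₀² + n·x̄/σ²)/(1/σ₀² + n/σ²) = (σ²·μ₀ + σ₀²·n·x̄)/(σ² + n·σ₀²) = (4538.7169·151.21 + 4177.0369·977.75)/37955.0121 = 4770397.211424/37955.0121 = 125.6856.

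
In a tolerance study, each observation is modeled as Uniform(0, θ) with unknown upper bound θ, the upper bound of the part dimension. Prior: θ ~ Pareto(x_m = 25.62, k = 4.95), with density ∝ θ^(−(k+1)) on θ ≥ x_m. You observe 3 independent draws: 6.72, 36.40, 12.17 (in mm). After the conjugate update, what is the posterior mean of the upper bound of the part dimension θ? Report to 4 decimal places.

41.6374

A Pareto(scale x_m, shape k) prior on the upper bound θ of Uniform(0, θ) is conjugate: posterior is Pareto(max(x_m, max xᵢ), k + n).
Sample maximum = 36.40; prior scale x_m = 25.62 → posterior scale = max = 36.40.
Posterior shape = 4.95 + 3 = 7.95.
E[θ|data] = k·x_m/(k−1) = 7.95·36.40/6.95 = 41.6374.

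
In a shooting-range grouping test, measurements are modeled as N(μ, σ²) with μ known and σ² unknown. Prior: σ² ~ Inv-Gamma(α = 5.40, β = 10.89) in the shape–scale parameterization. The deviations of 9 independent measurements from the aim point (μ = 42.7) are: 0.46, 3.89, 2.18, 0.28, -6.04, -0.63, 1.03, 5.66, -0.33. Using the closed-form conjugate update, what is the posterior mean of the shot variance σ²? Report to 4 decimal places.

With known mean μ and an Inverse-Gamma(α, β) prior on σ², the Normal likelihood is conjugate: posterior is Inv-Gamma(α + n/2, β + Σ(xᵢ−μ)²/2).
Σ(xᵢ−μ)² = (0.46)² + (3.89)² + (2.18)² + (0.28)² + (-6.04)² + (-0.63)² + (1.03)² + (5.66)² + (-0.33)² = 90.2584.
Posterior: Inv-Gamma(5.40 + 9/2, 10.89 + 90.2584/2) = Inv-Gamma(9.90, 56.01920).
E[σ²|data] = β/(α−1) = 56.01920/8.90 = 6.2943.

6.2943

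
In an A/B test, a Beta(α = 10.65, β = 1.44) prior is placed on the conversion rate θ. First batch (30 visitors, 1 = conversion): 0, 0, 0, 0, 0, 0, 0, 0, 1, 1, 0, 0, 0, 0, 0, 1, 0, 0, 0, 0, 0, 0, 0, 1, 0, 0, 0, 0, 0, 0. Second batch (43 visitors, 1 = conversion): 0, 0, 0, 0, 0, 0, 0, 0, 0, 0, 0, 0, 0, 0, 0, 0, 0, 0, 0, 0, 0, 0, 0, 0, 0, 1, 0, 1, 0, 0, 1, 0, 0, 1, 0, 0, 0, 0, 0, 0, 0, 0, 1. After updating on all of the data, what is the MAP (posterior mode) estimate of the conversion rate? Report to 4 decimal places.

0.2245

The Beta prior is conjugate to a Binomial/Bernoulli likelihood; the update adds successes to α and failures to β.
After batch 1: Beta(10.65+4, 1.44+26) = Beta(14.65, 27.44).
After batch 2: Beta(14.65+5, 27.44+38) = Beta(19.65, 65.44).
Mode of Beta(a,b) for a,b>1 is (a−1)/(a+b−2) = 18.65/83.09 = 0.2245.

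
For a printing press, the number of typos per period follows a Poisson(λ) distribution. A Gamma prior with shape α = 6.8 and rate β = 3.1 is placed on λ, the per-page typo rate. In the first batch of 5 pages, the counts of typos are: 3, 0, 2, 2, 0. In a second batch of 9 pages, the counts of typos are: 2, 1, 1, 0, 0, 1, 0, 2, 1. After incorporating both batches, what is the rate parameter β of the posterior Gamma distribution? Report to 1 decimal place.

17.1

With a Gamma(shape α, rate β) prior, the Poisson likelihood is conjugate: the posterior is Gamma(α + ΣXᵢ, β + n).
Batch 1: sum of counts S = 7 over n = 5 pages.
After batch 1: Gamma(α+S, β+n) = Gamma(6.8+7, 3.1+5) = Gamma(13.8, 8.1).
Batch 2: sum of counts S = 8 over n = 9 pages.
After batch 2: Gamma(α+S, β+n) = Gamma(13.8+8, 8.1+9) = Gamma(21.8, 17.1).
Posterior β = 17.1.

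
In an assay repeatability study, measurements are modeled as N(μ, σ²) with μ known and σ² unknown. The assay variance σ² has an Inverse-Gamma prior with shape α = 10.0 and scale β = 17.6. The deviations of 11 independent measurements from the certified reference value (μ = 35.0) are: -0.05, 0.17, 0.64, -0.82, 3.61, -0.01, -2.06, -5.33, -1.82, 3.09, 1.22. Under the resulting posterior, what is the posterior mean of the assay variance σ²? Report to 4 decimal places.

With known mean μ and an Inverse-Gamma(α, β) prior on σ², the Normal likelihood is conjugate: posterior is Inv-Gamma(α + n/2, β + Σ(xᵢ−μ)²/2).
Σ(xᵢ−μ)² = (-0.05)² + (0.17)² + (0.64)² + (-0.82)² + (3.61)² + (-0.01)² + (-2.06)² + (-5.33)² + (-1.82)² + (3.09)² + (1.22)² = 61.1470.
Posterior: Inv-Gamma(10.0 + 11/2, 17.6 + 61.1470/2) = Inv-Gamma(15.50, 48.17350).
E[σ²|data] = β/(α−1) = 48.17350/14.50 = 3.3223.

3.3223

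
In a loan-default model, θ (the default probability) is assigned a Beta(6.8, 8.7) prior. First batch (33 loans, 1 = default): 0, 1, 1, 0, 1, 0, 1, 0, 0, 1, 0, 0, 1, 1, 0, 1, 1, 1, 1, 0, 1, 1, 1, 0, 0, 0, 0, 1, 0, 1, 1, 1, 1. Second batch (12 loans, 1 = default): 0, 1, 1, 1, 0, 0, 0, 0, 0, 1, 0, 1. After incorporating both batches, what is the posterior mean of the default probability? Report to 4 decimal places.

0.5091

The Beta prior is conjugate to a Binomial/Bernoulli likelihood; the update adds successes to α and failures to β.
After batch 1: Beta(6.8+19, 8.7+14) = Beta(25.8, 22.7).
After batch 2: Beta(25.8+5, 22.7+7) = Beta(30.8, 29.7).
Posterior mean = α/(α+β) = 30.8/60.5 = 0.5091.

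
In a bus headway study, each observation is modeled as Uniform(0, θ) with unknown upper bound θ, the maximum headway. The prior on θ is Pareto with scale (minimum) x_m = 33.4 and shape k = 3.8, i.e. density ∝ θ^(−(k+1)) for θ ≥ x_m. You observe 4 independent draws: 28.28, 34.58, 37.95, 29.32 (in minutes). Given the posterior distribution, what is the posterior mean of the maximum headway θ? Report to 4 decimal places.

43.5309

A Pareto(scale x_m, shape k) prior on the upper bound θ of Uniform(0, θ) is conjugate: posterior is Pareto(max(x_m, max xᵢ), k + n).
Sample maximum = 37.95; prior scale x_m = 33.4 → posterior scale = max = 37.95.
Posterior shape = 3.8 + 4 = 7.8.
E[θ|data] = k·x_m/(k−1) = 7.8·37.95/6.8 = 43.5309.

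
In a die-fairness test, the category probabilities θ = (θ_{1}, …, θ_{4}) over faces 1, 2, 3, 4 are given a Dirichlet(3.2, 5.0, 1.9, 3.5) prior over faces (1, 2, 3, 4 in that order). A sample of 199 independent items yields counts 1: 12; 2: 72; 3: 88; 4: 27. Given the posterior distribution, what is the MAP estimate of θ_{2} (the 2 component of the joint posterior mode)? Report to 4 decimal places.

The Dirichlet prior is conjugate to the Multinomial likelihood: each posterior αⱼ = prior αⱼ + observed count nⱼ.
Posterior concentration: (15.2, 77.0, 89.9, 30.5), total = 212.6.
Joint mode component: (α_{2}−1)/(Σα−K) = 76.0/208.6 = 0.3643.

0.3643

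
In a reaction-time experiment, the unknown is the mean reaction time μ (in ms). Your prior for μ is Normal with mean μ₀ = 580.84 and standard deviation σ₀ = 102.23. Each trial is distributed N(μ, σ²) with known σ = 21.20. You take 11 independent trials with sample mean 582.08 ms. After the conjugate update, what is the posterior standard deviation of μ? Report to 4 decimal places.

For Normal data with known variance σ², a Normal(μ₀, σ₀²) prior on μ is conjugate. Posterior precision = 1/σ₀² + n/σ²; posterior mean is the precision-weighted average of μ₀ and x̄.
σ₀² = 102.23² = 10450.9729, σ² = 21.20² = 449.44; σ² + n·σ₀² = 449.44 + 11·10450.9729 = 115410.1419.
Posterior precision = 1/σ₀² + n/σ² = 1/10450.9729 + 11/449.44 = (σ² + n·σ₀²)/(σ₀²σ²) = 115410.1419/(10450.9729·449.44); posterior variance σₙ² = σ₀²σ²/(σ² + n·σ₀²) = 10450.9729·449.44/115410.1419 = 40.699068.
Posterior SD = √σₙ² = √(10450.9729·449.44/115410.1419) = 6.3796.

6.3796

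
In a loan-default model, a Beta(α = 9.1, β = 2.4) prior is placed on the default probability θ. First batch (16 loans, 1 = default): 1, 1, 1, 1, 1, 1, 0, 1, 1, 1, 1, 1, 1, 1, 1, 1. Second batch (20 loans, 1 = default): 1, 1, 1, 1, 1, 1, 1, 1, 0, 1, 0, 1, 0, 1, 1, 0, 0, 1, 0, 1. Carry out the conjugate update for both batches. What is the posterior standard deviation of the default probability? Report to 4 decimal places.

The Beta prior is conjugate to a Binomial/Bernoulli likelihood; the update adds successes to α and failures to β.
After batch 1: Beta(9.1+15, 2.4+1) = Beta(24.1, 3.4).
After batch 2: Beta(24.1+14, 3.4+6) = Beta(38.1, 9.4).
Var = αβ/((α+β)²(α+β+1)) = 38.1·9.4/(47.5²·48.5) = 0.00327283; SD = √0.00327283 = 0.0572.

0.0572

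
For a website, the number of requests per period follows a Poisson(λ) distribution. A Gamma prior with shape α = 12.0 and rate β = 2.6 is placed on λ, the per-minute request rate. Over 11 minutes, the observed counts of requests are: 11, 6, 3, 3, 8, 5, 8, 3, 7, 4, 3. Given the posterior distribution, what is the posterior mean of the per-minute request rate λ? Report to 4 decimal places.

5.3676

With a Gamma(shape α, rate β) prior, the Poisson likelihood is conjugate: the posterior is Gamma(α + ΣXᵢ, β + n).
Sum of counts S = 61 over n = 11 minutes.
Posterior: Gamma(α+S, β+n) = Gamma(12.0+61, 2.6+11) = Gamma(73.0, 13.6).
Posterior mean = α/β = 73.0/13.6 = 5.3676.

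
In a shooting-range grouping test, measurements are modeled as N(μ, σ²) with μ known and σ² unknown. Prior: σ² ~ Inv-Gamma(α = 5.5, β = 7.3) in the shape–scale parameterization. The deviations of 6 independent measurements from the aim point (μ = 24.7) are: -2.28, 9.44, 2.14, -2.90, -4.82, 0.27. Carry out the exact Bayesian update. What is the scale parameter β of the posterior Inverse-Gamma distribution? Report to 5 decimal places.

72.60345

With known mean μ and an Inverse-Gamma(α, β) prior on σ², the Normal likelihood is conjugate: posterior is Inv-Gamma(α + n/2, β + Σ(xᵢ−μ)²/2).
Σ(xᵢ−μ)² = (-2.28)² + (9.44)² + (2.14)² + (-2.90)² + (-4.82)² + (0.27)² = 130.6069.
Posterior: Inv-Gamma(5.5 + 6/2, 7.3 + 130.6069/2) = Inv-Gamma(8.50, 72.60345).
Posterior β = 72.60345.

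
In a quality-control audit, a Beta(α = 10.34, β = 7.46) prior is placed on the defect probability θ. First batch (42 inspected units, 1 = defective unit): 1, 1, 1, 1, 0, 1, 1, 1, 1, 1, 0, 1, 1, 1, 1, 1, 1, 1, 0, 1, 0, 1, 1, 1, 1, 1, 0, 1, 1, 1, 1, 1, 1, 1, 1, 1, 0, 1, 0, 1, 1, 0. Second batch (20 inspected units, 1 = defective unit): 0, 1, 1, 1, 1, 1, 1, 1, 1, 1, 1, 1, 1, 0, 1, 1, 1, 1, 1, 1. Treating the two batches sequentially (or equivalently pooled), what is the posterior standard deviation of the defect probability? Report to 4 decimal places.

The Beta prior is conjugate to a Binomial/Bernoulli likelihood; the update adds successes to α and failures to β.
After batch 1: Beta(10.34+34, 7.46+8) = Beta(44.34, 15.46).
After batch 2: Beta(44.34+18, 15.46+2) = Beta(62.34, 17.46).
Var = αβ/((α+β)²(α+β+1)) = 62.34·17.46/(79.80²·80.80) = 0.00211541; SD = √0.00211541 = 0.0460.

0.0460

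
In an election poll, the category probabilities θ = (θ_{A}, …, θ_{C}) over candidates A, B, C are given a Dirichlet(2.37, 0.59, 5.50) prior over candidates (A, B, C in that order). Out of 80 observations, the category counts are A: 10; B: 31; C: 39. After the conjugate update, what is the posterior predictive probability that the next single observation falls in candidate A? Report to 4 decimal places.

0.1398

The Dirichlet prior is conjugate to the Multinomial likelihood: each posterior αⱼ = prior αⱼ + observed count nⱼ.
Posterior concentration: (12.37, 31.59, 44.50), total = 88.46.
P(next = A | data) = α_{A}/Σα = 0.1398.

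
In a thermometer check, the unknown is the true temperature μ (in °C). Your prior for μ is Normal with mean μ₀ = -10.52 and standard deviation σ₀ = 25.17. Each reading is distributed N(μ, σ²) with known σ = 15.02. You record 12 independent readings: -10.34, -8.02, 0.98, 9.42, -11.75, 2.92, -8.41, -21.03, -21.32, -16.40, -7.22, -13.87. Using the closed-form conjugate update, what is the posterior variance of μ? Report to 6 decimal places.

18.258219

For Normal data with known variance σ², a Normal(μ₀, σ₀²) prior on μ is conjugate. Posterior precision = 1/σ₀² + n/σ²; posterior mean is the precision-weighted average of μ₀ and x̄.
σ₀² = 25.17² = 633.5289, σ² = 15.02² = 225.6004; σ² + n·σ₀² = 225.6004 + 12·633.5289 = 7827.9472.
Posterior precision = 1/σ₀² + n/σ² = 1/633.5289 + 12/225.6004 = (σ² + n·σ₀²)/(σ₀²σ²) = 7827.9472/(633.5289·225.6004); posterior variance σₙ² = σ₀²σ²/(σ² + n·σ₀²) = 633.5289·225.6004/7827.9472 = 18.258219.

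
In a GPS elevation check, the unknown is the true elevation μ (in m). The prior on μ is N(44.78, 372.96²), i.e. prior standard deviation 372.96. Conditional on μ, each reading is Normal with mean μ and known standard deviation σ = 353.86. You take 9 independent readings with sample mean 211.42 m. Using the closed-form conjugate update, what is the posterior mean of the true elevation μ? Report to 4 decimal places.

For Normal data with known variance σ², a Normal(μ₀, σ₀²) prior on μ is conjugate. Posterior precision = 1/σ₀² + n/σ²; posterior mean is the precision-weighted average of μ₀ and x̄.
n·x̄ = 9·211.42 = 1902.78.
σ₀² = 372.96² = 139099.1616, σ² = 353.86² = 125216.8996; σ² + n·σ₀² = 125216.8996 + 9·139099.1616 = 1377109.354.
Posterior mean = (μ₀/σ₀² + n·x̄/σ²)/(1/σ₀² + n/σ²) = (σ²·μ₀ + σ₀²·n·x̄)/(σ² + n·σ₀²) = (125216.8996·44.78 + 139099.1616·1902.78)/1377109.354 = 270282315.473336/1377109.354 = 196.2679.

196.2679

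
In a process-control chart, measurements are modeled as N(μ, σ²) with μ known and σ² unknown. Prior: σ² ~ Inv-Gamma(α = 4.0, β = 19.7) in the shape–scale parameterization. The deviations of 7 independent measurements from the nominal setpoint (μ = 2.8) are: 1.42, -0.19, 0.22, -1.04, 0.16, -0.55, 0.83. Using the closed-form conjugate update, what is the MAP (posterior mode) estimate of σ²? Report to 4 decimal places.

With known mean μ and an Inverse-Gamma(α, β) prior on σ², the Normal likelihood is conjugate: posterior is Inv-Gamma(α + n/2, β + Σ(xᵢ−μ)²/2).
Σ(xᵢ−μ)² = (1.42)² + (-0.19)² + (0.22)² + (-1.04)² + (0.16)² + (-0.55)² + (0.83)² = 4.1995.
Posterior: Inv-Gamma(4.0 + 7/2, 19.7 + 4.1995/2) = Inv-Gamma(7.50, 21.79975).
Mode = β/(α+1) = 21.79975/8.50 = 2.5647.

2.5647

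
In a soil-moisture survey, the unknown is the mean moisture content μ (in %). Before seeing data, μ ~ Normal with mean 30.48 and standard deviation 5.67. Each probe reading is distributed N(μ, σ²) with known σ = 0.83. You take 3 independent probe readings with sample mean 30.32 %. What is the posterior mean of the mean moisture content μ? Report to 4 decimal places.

For Normal data with known variance σ², a Normal(μ₀, σ₀²) prior on μ is conjugate. Posterior precision = 1/σ₀² + n/σ²; posterior mean is the precision-weighted average of μ₀ and x̄.
n·x̄ = 3·30.32 = 90.96.
σ₀² = 5.67² = 32.1489, σ² = 0.83² = 0.6889; σ² + n·σ₀² = 0.6889 + 3·32.1489 = 97.1356.
Posterior mean = (μ₀/σ₀² + n·x̄/σ²)/(1/σ₀² + n/σ²) = (σ²·μ₀ + σ₀²·n·x̄)/(σ² + n·σ₀²) = (0.6889·30.48 + 32.1489·90.96)/97.1356 = 2945.261616/97.1356 = 30.3211.

30.3211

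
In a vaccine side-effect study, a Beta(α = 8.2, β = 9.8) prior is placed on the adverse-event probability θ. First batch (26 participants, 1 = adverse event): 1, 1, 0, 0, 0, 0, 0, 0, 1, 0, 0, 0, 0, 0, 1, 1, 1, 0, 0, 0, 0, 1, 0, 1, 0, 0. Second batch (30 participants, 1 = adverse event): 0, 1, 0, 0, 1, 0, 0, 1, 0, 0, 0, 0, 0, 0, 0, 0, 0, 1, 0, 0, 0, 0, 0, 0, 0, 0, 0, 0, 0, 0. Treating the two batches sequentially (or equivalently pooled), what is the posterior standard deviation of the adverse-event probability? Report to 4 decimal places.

The Beta prior is conjugate to a Binomial/Bernoulli likelihood; the update adds successes to α and failures to β.
After batch 1: Beta(8.2+8, 9.8+18) = Beta(16.2, 27.8).
After batch 2: Beta(16.2+4, 27.8+26) = Beta(20.2, 53.8).
Var = αβ/((α+β)²(α+β+1)) = 20.2·53.8/(74.0²·75.0) = 0.00264612; SD = √0.00264612 = 0.0514.

0.0514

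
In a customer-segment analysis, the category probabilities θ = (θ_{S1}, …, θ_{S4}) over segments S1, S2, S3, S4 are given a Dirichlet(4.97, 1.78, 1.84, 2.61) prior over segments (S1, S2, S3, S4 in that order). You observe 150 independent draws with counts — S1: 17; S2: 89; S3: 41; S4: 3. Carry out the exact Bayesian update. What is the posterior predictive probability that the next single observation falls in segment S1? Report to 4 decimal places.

0.1363

The Dirichlet prior is conjugate to the Multinomial likelihood: each posterior αⱼ = prior αⱼ + observed count nⱼ.
Posterior concentration: (21.97, 90.78, 42.84, 5.61), total = 161.20.
P(next = S1 | data) = α_{S1}/Σα = 0.1363.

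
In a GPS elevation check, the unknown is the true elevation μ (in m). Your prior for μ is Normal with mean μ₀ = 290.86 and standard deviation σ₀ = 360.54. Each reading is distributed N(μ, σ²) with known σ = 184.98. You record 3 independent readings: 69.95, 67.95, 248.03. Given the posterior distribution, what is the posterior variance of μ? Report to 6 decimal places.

For Normal data with known variance σ², a Normal(μ₀, σ₀²) prior on μ is conjugate. Posterior precision = 1/σ₀² + n/σ²; posterior mean is the precision-weighted average of μ₀ and x̄.
σ₀² = 360.54² = 129989.0916, σ² = 184.98² = 34217.6004; σ² + n·σ₀² = 34217.6004 + 3·129989.0916 = 424184.8752.
Posterior precision = 1/σ₀² + n/σ² = 1/129989.0916 + 3/34217.6004 = (σ² + n·σ₀²)/(σ₀²σ²) = 424184.8752/(129989.0916·34217.6004); posterior variance σₙ² = σ₀²σ²/(σ² + n·σ₀²) = 129989.0916·34217.6004/424184.8752 = 10485.792994.

10485.792994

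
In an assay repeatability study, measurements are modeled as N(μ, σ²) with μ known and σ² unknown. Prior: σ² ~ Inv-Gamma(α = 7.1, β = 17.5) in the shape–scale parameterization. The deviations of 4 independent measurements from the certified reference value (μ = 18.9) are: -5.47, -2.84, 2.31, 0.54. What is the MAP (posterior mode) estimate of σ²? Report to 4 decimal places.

3.8918

With known mean μ and an Inverse-Gamma(α, β) prior on σ², the Normal likelihood is conjugate: posterior is Inv-Gamma(α + n/2, β + Σ(xᵢ−μ)²/2).
Σ(xᵢ−μ)² = (-5.47)² + (-2.84)² + (2.31)² + (0.54)² = 43.6142.
Posterior: Inv-Gamma(7.1 + 4/2, 17.5 + 43.6142/2) = Inv-Gamma(9.10, 39.30710).
Mode = β/(α+1) = 39.30710/10.10 = 3.8918.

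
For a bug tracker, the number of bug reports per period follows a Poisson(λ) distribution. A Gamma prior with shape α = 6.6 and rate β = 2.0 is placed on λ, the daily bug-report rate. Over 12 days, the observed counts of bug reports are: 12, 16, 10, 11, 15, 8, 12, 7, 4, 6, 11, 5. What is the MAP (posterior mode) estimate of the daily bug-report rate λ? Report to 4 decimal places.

8.7571

With a Gamma(shape α, rate β) prior, the Poisson likelihood is conjugate: the posterior is Gamma(α + ΣXᵢ, β + n).
Sum of counts S = 117 over n = 12 days.
Posterior: Gamma(α+S, β+n) = Gamma(6.6+117, 2.0+12) = Gamma(123.6, 14.0).
Mode of Gamma(α,β) for α≥1 is (α−1)/β = 122.6/14.0 = 8.7571.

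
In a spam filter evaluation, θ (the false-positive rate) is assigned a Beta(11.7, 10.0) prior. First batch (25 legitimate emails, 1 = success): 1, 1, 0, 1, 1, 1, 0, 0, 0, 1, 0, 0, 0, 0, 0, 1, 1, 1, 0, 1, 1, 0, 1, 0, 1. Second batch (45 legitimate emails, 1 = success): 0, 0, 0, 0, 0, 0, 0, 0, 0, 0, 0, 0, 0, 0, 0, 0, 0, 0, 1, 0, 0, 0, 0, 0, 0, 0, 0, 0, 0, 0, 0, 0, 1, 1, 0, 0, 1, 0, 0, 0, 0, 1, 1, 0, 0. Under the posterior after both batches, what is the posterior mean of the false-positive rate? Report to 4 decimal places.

0.3348

The Beta prior is conjugate to a Binomial/Bernoulli likelihood; the update adds successes to α and failures to β.
After batch 1: Beta(11.7+13, 10.0+12) = Beta(24.7, 22.0).
After batch 2: Beta(24.7+6, 22.0+39) = Beta(30.7, 61.0).
Posterior mean = α/(α+β) = 30.7/91.7 = 0.3348.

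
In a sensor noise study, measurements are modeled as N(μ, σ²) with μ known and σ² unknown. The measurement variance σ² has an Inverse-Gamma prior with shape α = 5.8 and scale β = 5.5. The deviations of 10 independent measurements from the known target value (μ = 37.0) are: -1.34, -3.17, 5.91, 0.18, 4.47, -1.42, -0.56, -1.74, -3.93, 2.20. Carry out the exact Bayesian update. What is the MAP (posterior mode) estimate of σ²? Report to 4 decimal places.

4.3826

With known mean μ and an Inverse-Gamma(α, β) prior on σ², the Normal likelihood is conjugate: posterior is Inv-Gamma(α + n/2, β + Σ(xᵢ−μ)²/2).
Σ(xᵢ−μ)² = (-1.34)² + (-3.17)² + (5.91)² + (0.18)² + (4.47)² + (-1.42)² + (-0.56)² + (-1.74)² + (-3.93)² + (2.20)² = 92.4284.
Posterior: Inv-Gamma(5.8 + 10/2, 5.5 + 92.4284/2) = Inv-Gamma(10.80, 51.71420).
Mode = β/(α+1) = 51.71420/11.80 = 4.3826.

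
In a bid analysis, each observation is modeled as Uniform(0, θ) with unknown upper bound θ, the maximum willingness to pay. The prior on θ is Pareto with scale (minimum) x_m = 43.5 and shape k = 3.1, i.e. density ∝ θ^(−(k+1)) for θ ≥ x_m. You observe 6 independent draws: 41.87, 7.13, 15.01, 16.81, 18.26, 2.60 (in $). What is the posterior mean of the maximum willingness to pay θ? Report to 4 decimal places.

48.8704

A Pareto(scale x_m, shape k) prior on the upper bound θ of Uniform(0, θ) is conjugate: posterior is Pareto(max(x_m, max xᵢ), k + n).
Sample maximum = 41.87; prior scale x_m = 43.5 → posterior scale = max = 43.50.
Posterior shape = 3.1 + 6 = 9.1.
E[θ|data] = k·x_m/(k−1) = 9.1·43.50/8.1 = 48.8704.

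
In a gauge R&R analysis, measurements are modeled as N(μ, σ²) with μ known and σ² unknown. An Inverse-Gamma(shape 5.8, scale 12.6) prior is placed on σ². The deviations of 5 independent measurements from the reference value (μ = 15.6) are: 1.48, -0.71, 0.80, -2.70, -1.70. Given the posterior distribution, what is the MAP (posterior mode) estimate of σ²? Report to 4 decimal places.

2.0814

With known mean μ and an Inverse-Gamma(α, β) prior on σ², the Normal likelihood is conjugate: posterior is Inv-Gamma(α + n/2, β + Σ(xᵢ−μ)²/2).
Σ(xᵢ−μ)² = (1.48)² + (-0.71)² + (0.80)² + (-2.70)² + (-1.70)² = 13.5145.
Posterior: Inv-Gamma(5.8 + 5/2, 12.6 + 13.5145/2) = Inv-Gamma(8.30, 19.35725).
Mode = β/(α+1) = 19.35725/9.30 = 2.0814.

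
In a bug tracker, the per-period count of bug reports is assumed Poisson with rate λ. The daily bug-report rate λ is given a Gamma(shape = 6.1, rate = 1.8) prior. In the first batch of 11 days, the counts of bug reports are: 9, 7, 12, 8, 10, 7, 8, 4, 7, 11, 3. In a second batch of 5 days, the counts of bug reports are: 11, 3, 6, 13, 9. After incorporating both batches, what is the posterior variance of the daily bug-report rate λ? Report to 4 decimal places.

0.4232

With a Gamma(shape α, rate β) prior, the Poisson likelihood is conjugate: the posterior is Gamma(α + ΣXᵢ, β + n).
Batch 1: sum of counts S = 86 over n = 11 days.
After batch 1: Gamma(α+S, β+n) = Gamma(6.1+86, 1.8+11) = Gamma(92.1, 12.8).
Batch 2: sum of counts S = 42 over n = 5 days.
After batch 2: Gamma(α+S, β+n) = Gamma(92.1+42, 12.8+5) = Gamma(134.1, 17.8).
Var = α/β² = 134.1/17.8² = 0.4232.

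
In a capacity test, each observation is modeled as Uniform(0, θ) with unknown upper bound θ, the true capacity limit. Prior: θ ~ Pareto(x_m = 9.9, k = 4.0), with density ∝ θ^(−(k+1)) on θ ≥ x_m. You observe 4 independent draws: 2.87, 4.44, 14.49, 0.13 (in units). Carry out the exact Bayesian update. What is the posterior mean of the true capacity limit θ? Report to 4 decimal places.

16.5600

A Pareto(scale x_m, shape k) prior on the upper bound θ of Uniform(0, θ) is conjugate: posterior is Pareto(max(x_m, max xᵢ), k + n).
Sample maximum = 14.49; prior scale x_m = 9.9 → posterior scale = max = 14.49.
Posterior shape = 4.0 + 4 = 8.0.
E[θ|data] = k·x_m/(k−1) = 8.0·14.49/7.0 = 16.5600.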